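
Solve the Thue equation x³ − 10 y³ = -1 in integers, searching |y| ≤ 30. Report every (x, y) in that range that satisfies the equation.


The equation is x³ - 10y³ = -1. For fixed y, x³ = 10·y³ − 1, so a solution requires the RHS to be a perfect cube.
Strategy: iterate y from -30 to 30, compute RHS = 10·y³ − 1, and check whether it is a (positive or negative) perfect cube.
Check small values of y:
  y = 0: RHS = -1 = (-1)³ ⇒ x = -1 works.
  y = 1: RHS = 9 is not a perfect cube.
  y = -1: RHS = -11 is not a perfect cube.
  y = 2: RHS = 79 is not a perfect cube.
  y = -2: RHS = -81 is not a perfect cube.
  y = 3: RHS = 269 is not a perfect cube.
  y = -3: RHS = -271 is not a perfect cube.
Continuing the search up to |y| = 30 finds no further solutions beyond those listed.
Collected solutions: (-1, 0).

Solutions (with |y| ≤ 30): (-1, 0).


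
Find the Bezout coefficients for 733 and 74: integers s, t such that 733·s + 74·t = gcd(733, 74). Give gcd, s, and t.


Euclidean algorithm on (733, 74) — divide until remainder is 0:
  733 = 9 · 74 + 67
  74 = 1 · 67 + 7
  67 = 9 · 7 + 4
  7 = 1 · 4 + 3
  4 = 1 · 3 + 1
  3 = 3 · 1 + 0
gcd(733, 74) = 1.
Track Bezout coefficients alongside the remainders: start with r₀ = 733 = a·1 + b·0 (s = 1, t = 0) and r₁ = 74 = a·0 + b·1 (s = 0, t = 1); each new remainder r_{k+1} = r_{k-1} − q_k·r_k inherits s_{k+1} = s_{k-1} − q_k·s_k, t_{k+1} = t_{k-1} − q_k·t_k, so r_k = a·s_k + b·t_k at every step:
  q = 9: r = 67, s = 1 − 9·0 = 1, t = 0 − 9·1 = -9  (check: 733·1 + 74·(-9) = 67)
  q = 1: r = 7, s = 0 − 1·1 = -1, t = 1 − 1·(-9) = 10  (check: 733·(-1) + 74·10 = 7)
  q = 9: r = 4, s = 1 − 9·(-1) = 10, t = -9 − 9·10 = -99  (check: 733·10 + 74·(-99) = 4)
  q = 1: r = 3, s = -1 − 1·10 = -11, t = 10 − 1·(-99) = 109  (check: 733·(-11) + 74·109 = 3)
  q = 1: r = 1, s = 10 − 1·(-11) = 21, t = -99 − 1·109 = -208  (check: 733·21 + 74·(-208) = 1)
The row with r = 1 (the gcd) gives the Bezout coefficients s = 21, t = -208.
Result: 733 · (21) + 74 · (-208) = 1.

gcd(733, 74) = 1; s = 21, t = -208 (check: 733·21 + 74·(-208) = 1).


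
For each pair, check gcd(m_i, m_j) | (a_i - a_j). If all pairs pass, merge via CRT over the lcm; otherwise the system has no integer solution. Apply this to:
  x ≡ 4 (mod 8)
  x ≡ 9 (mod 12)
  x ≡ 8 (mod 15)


Moduli 8, 12, 15 are not pairwise coprime, so CRT works modulo lcm(m_i) when all pairwise compatibility conditions hold.
Pairwise compatibility: gcd(m_i, m_j) must divide a_i - a_j for every pair.
Merge one congruence at a time:
  Start: x ≡ 4 (mod 8).
  Combine with x ≡ 9 (mod 12): gcd(8, 12) = 4, and 9 - 4 = 5 is NOT divisible by 4.
    ⇒ system is inconsistent (no integer solution).

No solution (the system is inconsistent).


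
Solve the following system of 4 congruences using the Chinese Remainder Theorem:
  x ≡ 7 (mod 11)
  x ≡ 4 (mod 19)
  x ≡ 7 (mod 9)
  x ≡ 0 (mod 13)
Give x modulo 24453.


Product of moduli M = 11 · 19 · 9 · 13 = 24453.
Merge one congruence at a time:
  Start: x ≡ 7 (mod 11).
  Combine with x ≡ 4 (mod 19); new modulus lcm = 209.
    Write x = 7 + 11·t and substitute into x ≡ 4 (mod 19): 11·t ≡ 4 − 7 = -3 (mod 19).
    Reduce coefficients mod 19: 11·t ≡ 16 (mod 19).
    The inverse of 11 mod 19 is 7 (since 11·7 = 77 = 4·19 + 1), so t ≡ 7·16 = 112 ≡ 17 (mod 19).
    Then x = 7 + 11·17 = 194, valid modulo lcm(11, 19) = 209: x ≡ 194 (mod 209).
  Combine with x ≡ 7 (mod 9); new modulus lcm = 1881.
    Write x = 194 + 209·t and substitute into x ≡ 7 (mod 9): 209·t ≡ 7 − 194 = -187 (mod 9).
    Reduce coefficients mod 9: 2·t ≡ 2 (mod 9).
    The inverse of 2 mod 9 is 5 (since 2·5 = 10 = 1·9 + 1), so t ≡ 5·2 = 10 ≡ 1 (mod 9).
    Then x = 194 + 209·1 = 403, valid modulo lcm(209, 9) = 1881: x ≡ 403 (mod 1881).
  Combine with x ≡ 0 (mod 13); new modulus lcm = 24453.
    Write x = 403 + 1881·t and substitute into x ≡ 0 (mod 13): 1881·t ≡ 0 − 403 = -403 (mod 13).
    Reduce coefficients mod 13: 9·t ≡ 0 (mod 13).
    The inverse of 9 mod 13 is 3 (since 9·3 = 27 = 2·13 + 1), so t ≡ 3·0 = 0 ≡ 0 (mod 13).
    Then x = 403 + 1881·0 = 403, valid modulo lcm(1881, 13) = 24453: x ≡ 403 (mod 24453).
Verify against each original: 403 mod 11 = 7, 403 mod 19 = 4, 403 mod 9 = 7, 403 mod 13 = 0.

x ≡ 403 (mod 24453).


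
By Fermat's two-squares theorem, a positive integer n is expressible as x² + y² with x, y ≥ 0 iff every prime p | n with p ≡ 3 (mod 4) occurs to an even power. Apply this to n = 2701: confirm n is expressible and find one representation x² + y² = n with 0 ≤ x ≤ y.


Step 1: Factor n = 2701 = 37 · 73.
Step 2: Check the mod-4 condition on each prime factor: 37 ≡ 1 (mod 4), exponent 1; 73 ≡ 1 (mod 4), exponent 1.
All primes ≡ 3 (mod 4) appear to even exponent (or don't appear), so by the two-squares theorem n IS expressible as a sum of two squares.
Step 3: Build a representation. Here n = 37 · 73 is a product of primes ≡ 1 (mod 4). Each prime p ≡ 1 (mod 4) is itself a sum of two squares; find a² by testing p − a² for a perfect square:
  37: 37 − 1² = 36 = 6² ⇒ 37 = 1² + 6².
  73: 73 − 1² = 72, 73 − 2² = 69, 73 − 3² = 64 = 8² ⇒ 73 = 3² + 8².
  Combine using the Brahmagupta–Fibonacci identity (a² + b²)(c² + d²) = (ac − bd)² + (ad + bc)² = (ac + bd)² + (ad − bc)²:
  37 · 73 = 2701: from (1² + 6²)(3² + 8²), take (1·3 − 6·8, 1·8 + 6·3) = (3 − 48, 8 + 18) = (-45, 26); dropping signs (only squares matter) gives (45, 26); check 45² + 26² = 2025 + 676 = 2701 ✓.
Step 4: Order so x ≤ y and verify: 26² + 45² = 676 + 2025 = 2701 = n. ✓

n = 2701 = 26² + 45² (one valid representation with x ≤ y).


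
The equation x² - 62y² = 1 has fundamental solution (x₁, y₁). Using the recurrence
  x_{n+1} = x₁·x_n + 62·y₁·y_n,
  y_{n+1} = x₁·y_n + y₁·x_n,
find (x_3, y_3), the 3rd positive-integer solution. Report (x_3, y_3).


Step 1: Find the fundamental solution (x₁, y₁) of x² - 62y² = 1.
  Expand √62 as a continued fraction. a₀ = ⌊√62⌋ = 7; iterate m_{k+1} = d_k·a_k − m_k, d_{k+1} = (62 − m_{k+1}²)/d_k, a_{k+1} = ⌊(a₀ + m_{k+1})/d_{k+1}⌋ (starting m₀ = 0, d₀ = 1), with convergents p_k = a_k·p_{k-1} + p_{k-2}, q_k = a_k·q_{k-1} + q_{k-2} (p₋₁ = 1, q₋₁ = 0):
  k = 0: a₀ = 7; p₀/q₀ = 7/1; p₀² − 62·q₀² = 49 − 62 = -13.
  k = 1: m = 7, d = 13, a = ⌊(7 + 7)/13⌋ = 1; p/q = (1·7 + 1)/(1·1 + 0) = 8/1; p² − 62·q² = 64 − 62 = 2.
  k = 2: m = 6, d = 2, a = ⌊(7 + 6)/2⌋ = 6; p/q = (6·8 + 7)/(6·1 + 1) = 55/7; p² − 62·q² = 3025 − 3038 = -13.
  k = 3: m = 6, d = 13, a = ⌊(7 + 6)/13⌋ = 1; p/q = (1·55 + 8)/(1·7 + 1) = 63/8; p² − 62·q² = 3969 − 3968 = 1.
  The first convergent with p² − 62·q² = 1 gives the fundamental solution (x₁, y₁) = (63, 8).
Step 2: Apply the recurrence (x_{n+1}, y_{n+1}) = (x₁x_n + 62y₁y_n, x₁y_n + y₁x_n) repeatedly.
  From (x_1, y_1) = (63, 8): x_2 = 63·63 + 62·8·8 = 7937; y_2 = 63·8 + 8·63 = 1008.
  From (x_2, y_2) = (7937, 1008): x_3 = 63·7937 + 62·8·1008 = 999999; y_3 = 63·1008 + 8·7937 = 127000.
Step 3: Verify x_3² - 62·y_3² = 999998000001 - 999998000000 = 1 (should be 1). ✓

(x_1, y_1) = (63, 8); (x_3, y_3) = (999999, 127000).


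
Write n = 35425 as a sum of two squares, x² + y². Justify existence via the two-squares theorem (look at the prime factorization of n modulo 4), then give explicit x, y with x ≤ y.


Step 1: Factor n = 35425 = 5^2 · 13 · 109.
Step 2: Check the mod-4 condition on each prime factor: 5 ≡ 1 (mod 4), exponent 2; 13 ≡ 1 (mod 4), exponent 1; 109 ≡ 1 (mod 4), exponent 1.
All primes ≡ 3 (mod 4) appear to even exponent (or don't appear), so by the two-squares theorem n IS expressible as a sum of two squares.
Step 3: Build a representation. Group n = k² · m with k = 5 and m = 13 · 109 = 1417 (a product of primes ≡ 1 (mod 4)); a representation of m scales to one of n via (k·x)² + (k·y)² = k²(x² + y²). Each prime p ≡ 1 (mod 4) is itself a sum of two squares; find a² by testing p − a² for a perfect square:
  13: 13 − 1² = 12, 13 − 2² = 9 = 3² ⇒ 13 = 2² + 3².
  109: 109 − 1² = 108, 109 − 2² = 105, 109 − 3² = 100 = 10² ⇒ 109 = 3² + 10².
  Combine using the Brahmagupta–Fibonacci identity (a² + b²)(c² + d²) = (ac − bd)² + (ad + bc)² = (ac + bd)² + (ad − bc)²:
  13 · 109 = 1417: from (2² + 3²)(3² + 10²), take (2·3 − 3·10, 2·10 + 3·3) = (6 − 30, 20 + 9) = (-24, 29); dropping signs (only squares matter) gives (24, 29); check 24² + 29² = 576 + 841 = 1417 ✓.
  Scale by k = 5: (5·24, 5·29) = (120, 145).
Step 4: Order so x ≤ y and verify: 120² + 145² = 14400 + 21025 = 35425 = n. ✓

n = 35425 = 120² + 145² (one valid representation with x ≤ y).


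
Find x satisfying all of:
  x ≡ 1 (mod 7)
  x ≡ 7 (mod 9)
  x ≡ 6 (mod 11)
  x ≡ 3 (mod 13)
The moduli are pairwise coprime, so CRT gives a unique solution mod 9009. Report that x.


Product of moduli M = 7 · 9 · 11 · 13 = 9009.
Merge one congruence at a time:
  Start: x ≡ 1 (mod 7).
  Combine with x ≡ 7 (mod 9); new modulus lcm = 63.
    Write x = 1 + 7·t and substitute into x ≡ 7 (mod 9): 7·t ≡ 7 − 1 = 6 (mod 9).
    The inverse of 7 mod 9 is 4 (since 7·4 = 28 = 3·9 + 1), so t ≡ 4·6 = 24 ≡ 6 (mod 9).
    Then x = 1 + 7·6 = 43, valid modulo lcm(7, 9) = 63: x ≡ 43 (mod 63).
  Combine with x ≡ 6 (mod 11); new modulus lcm = 693.
    Write x = 43 + 63·t and substitute into x ≡ 6 (mod 11): 63·t ≡ 6 − 43 = -37 (mod 11).
    Reduce coefficients mod 11: 8·t ≡ 7 (mod 11).
    The inverse of 8 mod 11 is 7 (since 8·7 = 56 = 5·11 + 1), so t ≡ 7·7 = 49 ≡ 5 (mod 11).
    Then x = 43 + 63·5 = 358, valid modulo lcm(63, 11) = 693: x ≡ 358 (mod 693).
  Combine with x ≡ 3 (mod 13); new modulus lcm = 9009.
    Write x = 358 + 693·t and substitute into x ≡ 3 (mod 13): 693·t ≡ 3 − 358 = -355 (mod 13).
    Reduce coefficients mod 13: 4·t ≡ 9 (mod 13).
    The inverse of 4 mod 13 is 10 (since 4·10 = 40 = 3·13 + 1), so t ≡ 10·9 = 90 ≡ 12 (mod 13).
    Then x = 358 + 693·12 = 8674, valid modulo lcm(693, 13) = 9009: x ≡ 8674 (mod 9009).
Verify against each original: 8674 mod 7 = 1, 8674 mod 9 = 7, 8674 mod 11 = 6, 8674 mod 13 = 3.

x ≡ 8674 (mod 9009).


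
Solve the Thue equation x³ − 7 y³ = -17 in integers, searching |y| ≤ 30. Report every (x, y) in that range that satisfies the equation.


The equation is x³ - 7y³ = -17. For fixed y, x³ = 7·y³ − 17, so a solution requires the RHS to be a perfect cube.
Strategy: iterate y from -30 to 30, compute RHS = 7·y³ − 17, and check whether it is a (positive or negative) perfect cube.
Check small values of y:
  y = 0: RHS = -17 is not a perfect cube.
  y = 1: RHS = -10 is not a perfect cube.
  y = -1: RHS = -24 is not a perfect cube.
  y = 2: RHS = 39 is not a perfect cube.
  y = -2: RHS = -73 is not a perfect cube.
  y = 3: RHS = 172 is not a perfect cube.
  y = -3: RHS = -206 is not a perfect cube.
Continuing the search up to |y| = 30 finds no solutions either.
No (x, y) in the scanned range satisfies the equation.

No integer solutions with |y| ≤ 30.


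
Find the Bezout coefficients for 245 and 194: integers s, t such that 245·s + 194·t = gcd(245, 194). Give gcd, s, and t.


Euclidean algorithm on (245, 194) — divide until remainder is 0:
  245 = 1 · 194 + 51
  194 = 3 · 51 + 41
  51 = 1 · 41 + 10
  41 = 4 · 10 + 1
  10 = 10 · 1 + 0
gcd(245, 194) = 1.
Track Bezout coefficients alongside the remainders: start with r₀ = 245 = a·1 + b·0 (s = 1, t = 0) and r₁ = 194 = a·0 + b·1 (s = 0, t = 1); each new remainder r_{k+1} = r_{k-1} − q_k·r_k inherits s_{k+1} = s_{k-1} − q_k·s_k, t_{k+1} = t_{k-1} − q_k·t_k, so r_k = a·s_k + b·t_k at every step:
  q = 1: r = 51, s = 1 − 1·0 = 1, t = 0 − 1·1 = -1  (check: 245·1 + 194·(-1) = 51)
  q = 3: r = 41, s = 0 − 3·1 = -3, t = 1 − 3·(-1) = 4  (check: 245·(-3) + 194·4 = 41)
  q = 1: r = 10, s = 1 − 1·(-3) = 4, t = -1 − 1·4 = -5  (check: 245·4 + 194·(-5) = 10)
  q = 4: r = 1, s = -3 − 4·4 = -19, t = 4 − 4·(-5) = 24  (check: 245·(-19) + 194·24 = 1)
The row with r = 1 (the gcd) gives the Bezout coefficients s = -19, t = 24.
Result: 245 · (-19) + 194 · (24) = 1.

gcd(245, 194) = 1; s = -19, t = 24 (check: 245·(-19) + 194·24 = 1).


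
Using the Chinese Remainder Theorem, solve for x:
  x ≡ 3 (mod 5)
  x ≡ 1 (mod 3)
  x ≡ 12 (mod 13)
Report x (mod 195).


Moduli 5, 3, 13 are pairwise coprime; by CRT there is a unique solution modulo M = 5 · 3 · 13 = 195.
Solve pairwise, accumulating the modulus:
  Start with x ≡ 3 (mod 5).
  Combine with x ≡ 1 (mod 3): since gcd(5, 3) = 1, we get a unique residue mod 15.
    Write x = 3 + 5·t and substitute into x ≡ 1 (mod 3): 5·t ≡ 1 − 3 = -2 (mod 3).
    Reduce coefficients mod 3: 2·t ≡ 1 (mod 3).
    The inverse of 2 mod 3 is 2 (since 2·2 = 4 = 1·3 + 1), so t ≡ 2·1 = 2 ≡ 2 (mod 3).
    Then x = 3 + 5·2 = 13, valid modulo lcm(5, 3) = 15: x ≡ 13 (mod 15).
  Combine with x ≡ 12 (mod 13): since gcd(15, 13) = 1, we get a unique residue mod 195.
    Write x = 13 + 15·t and substitute into x ≡ 12 (mod 13): 15·t ≡ 12 − 13 = -1 (mod 13).
    Reduce coefficients mod 13: 2·t ≡ 12 (mod 13).
    The inverse of 2 mod 13 is 7 (since 2·7 = 14 = 1·13 + 1), so t ≡ 7·12 = 84 ≡ 6 (mod 13).
    Then x = 13 + 15·6 = 103, valid modulo lcm(15, 13) = 195: x ≡ 103 (mod 195).
Verify: 103 mod 5 = 3 ✓, 103 mod 3 = 1 ✓, 103 mod 13 = 12 ✓.

x ≡ 103 (mod 195).


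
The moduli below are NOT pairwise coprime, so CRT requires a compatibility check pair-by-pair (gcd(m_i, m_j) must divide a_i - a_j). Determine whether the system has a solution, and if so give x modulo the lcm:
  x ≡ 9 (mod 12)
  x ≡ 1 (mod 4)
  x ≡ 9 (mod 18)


Moduli 12, 4, 18 are not pairwise coprime, so CRT works modulo lcm(m_i) when all pairwise compatibility conditions hold.
Pairwise compatibility: gcd(m_i, m_j) must divide a_i - a_j for every pair.
Merge one congruence at a time:
  Start: x ≡ 9 (mod 12).
  Combine with x ≡ 1 (mod 4): gcd(12, 4) = 4; 1 - 9 = -8, which IS divisible by 4, so compatible.
    Write x = 9 + 12·t and substitute into x ≡ 1 (mod 4): 12·t ≡ 1 − 9 = -8 (mod 4).
    Divide the congruence (and modulus) by g = 4: 3·t ≡ -2 (mod 1).
    Modulo 1 every t works; take t = 0.
    Then x = 9 + 12·0 = 9, valid modulo lcm(12, 4) = 12: x ≡ 9 (mod 12).
  Combine with x ≡ 9 (mod 18): gcd(12, 18) = 6; 9 - 9 = 0, which IS divisible by 6, so compatible.
    Write x = 9 + 12·t and substitute into x ≡ 9 (mod 18): 12·t ≡ 9 − 9 = 0 (mod 18).
    Divide the congruence (and modulus) by g = 6: 2·t ≡ 0 (mod 3).
    The inverse of 2 mod 3 is 2 (since 2·2 = 4 = 1·3 + 1), so t ≡ 2·0 = 0 ≡ 0 (mod 3).
    Then x = 9 + 12·0 = 9, valid modulo lcm(12, 18) = 36: x ≡ 9 (mod 36).
Verify: 9 mod 12 = 9, 9 mod 4 = 1, 9 mod 18 = 9.

x ≡ 9 (mod 36).


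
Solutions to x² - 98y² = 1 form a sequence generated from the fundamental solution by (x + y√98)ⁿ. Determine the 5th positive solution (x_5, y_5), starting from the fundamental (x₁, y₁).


Step 1: Find the fundamental solution (x₁, y₁) of x² - 98y² = 1.
  Expand √98 as a continued fraction. a₀ = ⌊√98⌋ = 9; iterate m_{k+1} = d_k·a_k − m_k, d_{k+1} = (98 − m_{k+1}²)/d_k, a_{k+1} = ⌊(a₀ + m_{k+1})/d_{k+1}⌋ (starting m₀ = 0, d₀ = 1), with convergents p_k = a_k·p_{k-1} + p_{k-2}, q_k = a_k·q_{k-1} + q_{k-2} (p₋₁ = 1, q₋₁ = 0):
  k = 0: a₀ = 9; p₀/q₀ = 9/1; p₀² − 98·q₀² = 81 − 98 = -17.
  k = 1: m = 9, d = 17, a = ⌊(9 + 9)/17⌋ = 1; p/q = (1·9 + 1)/(1·1 + 0) = 10/1; p² − 98·q² = 100 − 98 = 2.
  k = 2: m = 8, d = 2, a = ⌊(9 + 8)/2⌋ = 8; p/q = (8·10 + 9)/(8·1 + 1) = 89/9; p² − 98·q² = 7921 − 7938 = -17.
  k = 3: m = 8, d = 17, a = ⌊(9 + 8)/17⌋ = 1; p/q = (1·89 + 10)/(1·9 + 1) = 99/10; p² − 98·q² = 9801 − 9800 = 1.
  The first convergent with p² − 98·q² = 1 gives the fundamental solution (x₁, y₁) = (99, 10).
Step 2: Apply the recurrence (x_{n+1}, y_{n+1}) = (x₁x_n + 98y₁y_n, x₁y_n + y₁x_n) repeatedly.
  From (x_1, y_1) = (99, 10): x_2 = 99·99 + 98·10·10 = 19601; y_2 = 99·10 + 10·99 = 1980.
  From (x_2, y_2) = (19601, 1980): x_3 = 99·19601 + 98·10·1980 = 3880899; y_3 = 99·1980 + 10·19601 = 392030.
  From (x_3, y_3) = (3880899, 392030): x_4 = 99·3880899 + 98·10·392030 = 768398401; y_4 = 99·392030 + 10·3880899 = 77619960.
  From (x_4, y_4) = (768398401, 77619960): x_5 = 99·768398401 + 98·10·77619960 = 152139002499; y_5 = 99·77619960 + 10·768398401 = 15368360050.
Step 3: Verify x_5² - 98·y_5² = 23146276081390728245001 - 23146276081390728245000 = 1 (should be 1). ✓

(x_1, y_1) = (99, 10); (x_5, y_5) = (152139002499, 15368360050).


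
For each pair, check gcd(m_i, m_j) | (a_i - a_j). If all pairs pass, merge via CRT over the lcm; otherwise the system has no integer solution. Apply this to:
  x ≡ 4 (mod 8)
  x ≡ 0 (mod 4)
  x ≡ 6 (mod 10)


Moduli 8, 4, 10 are not pairwise coprime, so CRT works modulo lcm(m_i) when all pairwise compatibility conditions hold.
Pairwise compatibility: gcd(m_i, m_j) must divide a_i - a_j for every pair.
Merge one congruence at a time:
  Start: x ≡ 4 (mod 8).
  Combine with x ≡ 0 (mod 4): gcd(8, 4) = 4; 0 - 4 = -4, which IS divisible by 4, so compatible.
    Write x = 4 + 8·t and substitute into x ≡ 0 (mod 4): 8·t ≡ 0 − 4 = -4 (mod 4).
    Divide the congruence (and modulus) by g = 4: 2·t ≡ -1 (mod 1).
    Modulo 1 every t works; take t = 0.
    Then x = 4 + 8·0 = 4, valid modulo lcm(8, 4) = 8: x ≡ 4 (mod 8).
  Combine with x ≡ 6 (mod 10): gcd(8, 10) = 2; 6 - 4 = 2, which IS divisible by 2, so compatible.
    Write x = 4 + 8·t and substitute into x ≡ 6 (mod 10): 8·t ≡ 6 − 4 = 2 (mod 10).
    Divide the congruence (and modulus) by g = 2: 4·t ≡ 1 (mod 5).
    The inverse of 4 mod 5 is 4 (since 4·4 = 16 = 3·5 + 1), so t ≡ 4·1 = 4 ≡ 4 (mod 5).
    Then x = 4 + 8·4 = 36, valid modulo lcm(8, 10) = 40: x ≡ 36 (mod 40).
Verify: 36 mod 8 = 4, 36 mod 4 = 0, 36 mod 10 = 6.

x ≡ 36 (mod 40).


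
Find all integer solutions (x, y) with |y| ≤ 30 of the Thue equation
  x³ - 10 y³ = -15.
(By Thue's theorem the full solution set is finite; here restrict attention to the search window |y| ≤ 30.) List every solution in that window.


The equation is x³ - 10y³ = -15. For fixed y, x³ = 10·y³ − 15, so a solution requires the RHS to be a perfect cube.
Strategy: iterate y from -30 to 30, compute RHS = 10·y³ − 15, and check whether it is a (positive or negative) perfect cube.
Check small values of y:
  y = 0: RHS = -15 is not a perfect cube.
  y = 1: RHS = -5 is not a perfect cube.
  y = -1: RHS = -25 is not a perfect cube.
  y = 2: RHS = 65 is not a perfect cube.
  y = -2: RHS = -95 is not a perfect cube.
  y = 3: RHS = 255 is not a perfect cube.
  y = -3: RHS = -285 is not a perfect cube.
Continuing the search up to |y| = 30 finds no solutions either.
No (x, y) in the scanned range satisfies the equation.

No integer solutions with |y| ≤ 30.


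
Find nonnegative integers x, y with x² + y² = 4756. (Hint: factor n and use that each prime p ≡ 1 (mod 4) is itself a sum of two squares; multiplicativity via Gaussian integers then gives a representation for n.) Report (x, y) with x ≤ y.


Step 1: Factor n = 4756 = 2^2 · 29 · 41.
Step 2: Check the mod-4 condition on each prime factor: 2 = 2 (special); 29 ≡ 1 (mod 4), exponent 1; 41 ≡ 1 (mod 4), exponent 1.
All primes ≡ 3 (mod 4) appear to even exponent (or don't appear), so by the two-squares theorem n IS expressible as a sum of two squares.
Step 3: Build a representation. Group n = k² · m with k = 2 and m = 29 · 41 = 1189 (a product of primes ≡ 1 (mod 4)); a representation of m scales to one of n via (k·x)² + (k·y)² = k²(x² + y²). Each prime p ≡ 1 (mod 4) is itself a sum of two squares; find a² by testing p − a² for a perfect square:
  29: 29 − 1² = 28, 29 − 2² = 25 = 5² ⇒ 29 = 2² + 5².
  41: 41 − 1² = 40, 41 − 2² = 37, 41 − 3² = 32, 41 − 4² = 25 = 5² ⇒ 41 = 4² + 5².
  Combine using the Brahmagupta–Fibonacci identity (a² + b²)(c² + d²) = (ac − bd)² + (ad + bc)² = (ac + bd)² + (ad − bc)²:
  29 · 41 = 1189: from (2² + 5²)(4² + 5²), take (2·4 − 5·5, 2·5 + 5·4) = (8 − 25, 10 + 20) = (-17, 30); dropping signs (only squares matter) gives (17, 30); check 17² + 30² = 289 + 900 = 1189 ✓.
  Scale by k = 2: (2·17, 2·30) = (34, 60).
Step 4: Order so x ≤ y and verify: 34² + 60² = 1156 + 3600 = 4756 = n. ✓

n = 4756 = 34² + 60² (one valid representation with x ≤ y).


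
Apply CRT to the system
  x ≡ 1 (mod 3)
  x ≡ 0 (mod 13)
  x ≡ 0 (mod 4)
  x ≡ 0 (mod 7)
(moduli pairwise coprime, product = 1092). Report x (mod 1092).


Product of moduli M = 3 · 13 · 4 · 7 = 1092.
Merge one congruence at a time:
  Start: x ≡ 1 (mod 3).
  Combine with x ≡ 0 (mod 13); new modulus lcm = 39.
    Write x = 1 + 3·t and substitute into x ≡ 0 (mod 13): 3·t ≡ 0 − 1 = -1 (mod 13).
    Reduce coefficients mod 13: 3·t ≡ 12 (mod 13).
    The inverse of 3 mod 13 is 9 (since 3·9 = 27 = 2·13 + 1), so t ≡ 9·12 = 108 ≡ 4 (mod 13).
    Then x = 1 + 3·4 = 13, valid modulo lcm(3, 13) = 39: x ≡ 13 (mod 39).
  Combine with x ≡ 0 (mod 4); new modulus lcm = 156.
    Write x = 13 + 39·t and substitute into x ≡ 0 (mod 4): 39·t ≡ 0 − 13 = -13 (mod 4).
    Reduce coefficients mod 4: 3·t ≡ 3 (mod 4).
    The inverse of 3 mod 4 is 3 (since 3·3 = 9 = 2·4 + 1), so t ≡ 3·3 = 9 ≡ 1 (mod 4).
    Then x = 13 + 39·1 = 52, valid modulo lcm(39, 4) = 156: x ≡ 52 (mod 156).
  Combine with x ≡ 0 (mod 7); new modulus lcm = 1092.
    Write x = 52 + 156·t and substitute into x ≡ 0 (mod 7): 156·t ≡ 0 − 52 = -52 (mod 7).
    Reduce coefficients mod 7: 2·t ≡ 4 (mod 7).
    The inverse of 2 mod 7 is 4 (since 2·4 = 8 = 1·7 + 1), so t ≡ 4·4 = 16 ≡ 2 (mod 7).
    Then x = 52 + 156·2 = 364, valid modulo lcm(156, 7) = 1092: x ≡ 364 (mod 1092).
Verify against each original: 364 mod 3 = 1, 364 mod 13 = 0, 364 mod 4 = 0, 364 mod 7 = 0.

x ≡ 364 (mod 1092).


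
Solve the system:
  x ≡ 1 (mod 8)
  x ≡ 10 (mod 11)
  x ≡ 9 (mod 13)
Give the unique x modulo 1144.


Moduli 8, 11, 13 are pairwise coprime; by CRT there is a unique solution modulo M = 8 · 11 · 13 = 1144.
Solve pairwise, accumulating the modulus:
  Start with x ≡ 1 (mod 8).
  Combine with x ≡ 10 (mod 11): since gcd(8, 11) = 1, we get a unique residue mod 88.
    Write x = 1 + 8·t and substitute into x ≡ 10 (mod 11): 8·t ≡ 10 − 1 = 9 (mod 11).
    The inverse of 8 mod 11 is 7 (since 8·7 = 56 = 5·11 + 1), so t ≡ 7·9 = 63 ≡ 8 (mod 11).
    Then x = 1 + 8·8 = 65, valid modulo lcm(8, 11) = 88: x ≡ 65 (mod 88).
  Combine with x ≡ 9 (mod 13): since gcd(88, 13) = 1, we get a unique residue mod 1144.
    Write x = 65 + 88·t and substitute into x ≡ 9 (mod 13): 88·t ≡ 9 − 65 = -56 (mod 13).
    Reduce coefficients mod 13: 10·t ≡ 9 (mod 13).
    The inverse of 10 mod 13 is 4 (since 10·4 = 40 = 3·13 + 1), so t ≡ 4·9 = 36 ≡ 10 (mod 13).
    Then x = 65 + 88·10 = 945, valid modulo lcm(88, 13) = 1144: x ≡ 945 (mod 1144).
Verify: 945 mod 8 = 1 ✓, 945 mod 11 = 10 ✓, 945 mod 13 = 9 ✓.

x ≡ 945 (mod 1144).


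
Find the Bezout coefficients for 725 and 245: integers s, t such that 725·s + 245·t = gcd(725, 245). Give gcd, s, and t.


Euclidean algorithm on (725, 245) — divide until remainder is 0:
  725 = 2 · 245 + 235
  245 = 1 · 235 + 10
  235 = 23 · 10 + 5
  10 = 2 · 5 + 0
gcd(725, 245) = 5.
Track Bezout coefficients alongside the remainders: start with r₀ = 725 = a·1 + b·0 (s = 1, t = 0) and r₁ = 245 = a·0 + b·1 (s = 0, t = 1); each new remainder r_{k+1} = r_{k-1} − q_k·r_k inherits s_{k+1} = s_{k-1} − q_k·s_k, t_{k+1} = t_{k-1} − q_k·t_k, so r_k = a·s_k + b·t_k at every step:
  q = 2: r = 235, s = 1 − 2·0 = 1, t = 0 − 2·1 = -2  (check: 725·1 + 245·(-2) = 235)
  q = 1: r = 10, s = 0 − 1·1 = -1, t = 1 − 1·(-2) = 3  (check: 725·(-1) + 245·3 = 10)
  q = 23: r = 5, s = 1 − 23·(-1) = 24, t = -2 − 23·3 = -71  (check: 725·24 + 245·(-71) = 5)
The row with r = 5 (the gcd) gives the Bezout coefficients s = 24, t = -71.
Result: 725 · (24) + 245 · (-71) = 5.

gcd(725, 245) = 5; s = 24, t = -71 (check: 725·24 + 245·(-71) = 5).


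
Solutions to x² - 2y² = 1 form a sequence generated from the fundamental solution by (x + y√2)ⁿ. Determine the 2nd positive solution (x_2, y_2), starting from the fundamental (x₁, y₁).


Step 1: Find the fundamental solution (x₁, y₁) of x² - 2y² = 1.
  Expand √2 as a continued fraction. a₀ = ⌊√2⌋ = 1; iterate m_{k+1} = d_k·a_k − m_k, d_{k+1} = (2 − m_{k+1}²)/d_k, a_{k+1} = ⌊(a₀ + m_{k+1})/d_{k+1}⌋ (starting m₀ = 0, d₀ = 1), with convergents p_k = a_k·p_{k-1} + p_{k-2}, q_k = a_k·q_{k-1} + q_{k-2} (p₋₁ = 1, q₋₁ = 0):
  k = 0: a₀ = 1; p₀/q₀ = 1/1; p₀² − 2·q₀² = 1 − 2 = -1.
  k = 1: m = 1, d = 1, a = ⌊(1 + 1)/1⌋ = 2; p/q = (2·1 + 1)/(2·1 + 0) = 3/2; p² − 2·q² = 9 − 8 = 1.
  The first convergent with p² − 2·q² = 1 gives the fundamental solution (x₁, y₁) = (3, 2).
Step 2: Apply the recurrence (x_{n+1}, y_{n+1}) = (x₁x_n + 2y₁y_n, x₁y_n + y₁x_n) repeatedly.
  From (x_1, y_1) = (3, 2): x_2 = 3·3 + 2·2·2 = 17; y_2 = 3·2 + 2·3 = 12.
Step 3: Verify x_2² - 2·y_2² = 289 - 288 = 1 (should be 1). ✓

(x_1, y_1) = (3, 2); (x_2, y_2) = (17, 12).


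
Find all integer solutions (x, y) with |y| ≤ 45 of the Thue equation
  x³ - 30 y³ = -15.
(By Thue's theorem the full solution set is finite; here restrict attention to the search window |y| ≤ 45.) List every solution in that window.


The equation is x³ - 30y³ = -15. For fixed y, x³ = 30·y³ − 15, so a solution requires the RHS to be a perfect cube.
Strategy: iterate y from -45 to 45, compute RHS = 30·y³ − 15, and check whether it is a (positive or negative) perfect cube.
Check small values of y:
  y = 0: RHS = -15 is not a perfect cube.
  y = 1: RHS = 15 is not a perfect cube.
  y = -1: RHS = -45 is not a perfect cube.
  y = 2: RHS = 225 is not a perfect cube.
  y = -2: RHS = -255 is not a perfect cube.
  y = 3: RHS = 795 is not a perfect cube.
  y = -3: RHS = -825 is not a perfect cube.
Continuing the search up to |y| = 45 finds no solutions either.
No (x, y) in the scanned range satisfies the equation.

No integer solutions with |y| ≤ 45.


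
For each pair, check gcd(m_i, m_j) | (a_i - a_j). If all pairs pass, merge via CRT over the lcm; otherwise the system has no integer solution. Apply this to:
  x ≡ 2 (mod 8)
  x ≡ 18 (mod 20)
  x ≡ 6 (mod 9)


Moduli 8, 20, 9 are not pairwise coprime, so CRT works modulo lcm(m_i) when all pairwise compatibility conditions hold.
Pairwise compatibility: gcd(m_i, m_j) must divide a_i - a_j for every pair.
Merge one congruence at a time:
  Start: x ≡ 2 (mod 8).
  Combine with x ≡ 18 (mod 20): gcd(8, 20) = 4; 18 - 2 = 16, which IS divisible by 4, so compatible.
    Write x = 2 + 8·t and substitute into x ≡ 18 (mod 20): 8·t ≡ 18 − 2 = 16 (mod 20).
    Divide the congruence (and modulus) by g = 4: 2·t ≡ 4 (mod 5).
    The inverse of 2 mod 5 is 3 (since 2·3 = 6 = 1·5 + 1), so t ≡ 3·4 = 12 ≡ 2 (mod 5).
    Then x = 2 + 8·2 = 18, valid modulo lcm(8, 20) = 40: x ≡ 18 (mod 40).
  Combine with x ≡ 6 (mod 9): gcd(40, 9) = 1; 6 - 18 = -12, which IS divisible by 1, so compatible.
    Write x = 18 + 40·t and substitute into x ≡ 6 (mod 9): 40·t ≡ 6 − 18 = -12 (mod 9).
    Reduce coefficients mod 9: 4·t ≡ 6 (mod 9).
    The inverse of 4 mod 9 is 7 (since 4·7 = 28 = 3·9 + 1), so t ≡ 7·6 = 42 ≡ 6 (mod 9).
    Then x = 18 + 40·6 = 258, valid modulo lcm(40, 9) = 360: x ≡ 258 (mod 360).
Verify: 258 mod 8 = 2, 258 mod 20 = 18, 258 mod 9 = 6.

x ≡ 258 (mod 360).


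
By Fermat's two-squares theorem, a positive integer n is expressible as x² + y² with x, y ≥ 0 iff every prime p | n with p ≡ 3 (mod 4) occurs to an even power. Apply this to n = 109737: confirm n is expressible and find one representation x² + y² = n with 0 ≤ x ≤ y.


Step 1: Factor n = 109737 = 3^2 · 89 · 137.
Step 2: Check the mod-4 condition on each prime factor: 3 ≡ 3 (mod 4), exponent 2 (must be even); 89 ≡ 1 (mod 4), exponent 1; 137 ≡ 1 (mod 4), exponent 1.
All primes ≡ 3 (mod 4) appear to even exponent (or don't appear), so by the two-squares theorem n IS expressible as a sum of two squares.
Step 3: Build a representation. Group n = k² · m with k = 3 and m = 89 · 137 = 12193 (a product of primes ≡ 1 (mod 4)); a representation of m scales to one of n via (k·x)² + (k·y)² = k²(x² + y²). Each prime p ≡ 1 (mod 4) is itself a sum of two squares; find a² by testing p − a² for a perfect square:
  89: 89 − 1² = 88, 89 − 2² = 85, 89 − 3² = 80, 89 − 4² = 73, 89 − 5² = 64 = 8² ⇒ 89 = 5² + 8².
  137: 137 − 1² = 136, 137 − 2² = 133, 137 − 3² = 128, 137 − 4² = 121 = 11² ⇒ 137 = 4² + 11².
  Combine using the Brahmagupta–Fibonacci identity (a² + b²)(c² + d²) = (ac − bd)² + (ad + bc)² = (ac + bd)² + (ad − bc)²:
  89 · 137 = 12193: from (5² + 8²)(4² + 11²), take (5·4 − 8·11, 5·11 + 8·4) = (20 − 88, 55 + 32) = (-68, 87); dropping signs (only squares matter) gives (68, 87); check 68² + 87² = 4624 + 7569 = 12193 ✓.
  Scale by k = 3: (3·68, 3·87) = (204, 261).
Step 4: Order so x ≤ y and verify: 204² + 261² = 41616 + 68121 = 109737 = n. ✓

n = 109737 = 204² + 261² (one valid representation with x ≤ y).


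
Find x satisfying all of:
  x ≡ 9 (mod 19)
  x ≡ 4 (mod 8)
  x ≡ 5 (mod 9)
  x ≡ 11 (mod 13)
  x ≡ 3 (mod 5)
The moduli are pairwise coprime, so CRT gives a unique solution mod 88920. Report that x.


Product of moduli M = 19 · 8 · 9 · 13 · 5 = 88920.
Merge one congruence at a time:
  Start: x ≡ 9 (mod 19).
  Combine with x ≡ 4 (mod 8); new modulus lcm = 152.
    Write x = 9 + 19·t and substitute into x ≡ 4 (mod 8): 19·t ≡ 4 − 9 = -5 (mod 8).
    Reduce coefficients mod 8: 3·t ≡ 3 (mod 8).
    The inverse of 3 mod 8 is 3 (since 3·3 = 9 = 1·8 + 1), so t ≡ 3·3 = 9 ≡ 1 (mod 8).
    Then x = 9 + 19·1 = 28, valid modulo lcm(19, 8) = 152: x ≡ 28 (mod 152).
  Combine with x ≡ 5 (mod 9); new modulus lcm = 1368.
    Write x = 28 + 152·t and substitute into x ≡ 5 (mod 9): 152·t ≡ 5 − 28 = -23 (mod 9).
    Reduce coefficients mod 9: 8·t ≡ 4 (mod 9).
    The inverse of 8 mod 9 is 8 (since 8·8 = 64 = 7·9 + 1), so t ≡ 8·4 = 32 ≡ 5 (mod 9).
    Then x = 28 + 152·5 = 788, valid modulo lcm(152, 9) = 1368: x ≡ 788 (mod 1368).
  Combine with x ≡ 11 (mod 13); new modulus lcm = 17784.
    Write x = 788 + 1368·t and substitute into x ≡ 11 (mod 13): 1368·t ≡ 11 − 788 = -777 (mod 13).
    Reduce coefficients mod 13: 3·t ≡ 3 (mod 13).
    The inverse of 3 mod 13 is 9 (since 3·9 = 27 = 2·13 + 1), so t ≡ 9·3 = 27 ≡ 1 (mod 13).
    Then x = 788 + 1368·1 = 2156, valid modulo lcm(1368, 13) = 17784: x ≡ 2156 (mod 17784).
  Combine with x ≡ 3 (mod 5); new modulus lcm = 88920.
    Write x = 2156 + 17784·t and substitute into x ≡ 3 (mod 5): 17784·t ≡ 3 − 2156 = -2153 (mod 5).
    Reduce coefficients mod 5: 4·t ≡ 2 (mod 5).
    The inverse of 4 mod 5 is 4 (since 4·4 = 16 = 3·5 + 1), so t ≡ 4·2 = 8 ≡ 3 (mod 5).
    Then x = 2156 + 17784·3 = 55508, valid modulo lcm(17784, 5) = 88920: x ≡ 55508 (mod 88920).
Verify against each original: 55508 mod 19 = 9, 55508 mod 8 = 4, 55508 mod 9 = 5, 55508 mod 13 = 11, 55508 mod 5 = 3.

x ≡ 55508 (mod 88920).


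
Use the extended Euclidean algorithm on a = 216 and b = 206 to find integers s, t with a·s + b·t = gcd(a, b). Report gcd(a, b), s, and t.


Euclidean algorithm on (216, 206) — divide until remainder is 0:
  216 = 1 · 206 + 10
  206 = 20 · 10 + 6
  10 = 1 · 6 + 4
  6 = 1 · 4 + 2
  4 = 2 · 2 + 0
gcd(216, 206) = 2.
Track Bezout coefficients alongside the remainders: start with r₀ = 216 = a·1 + b·0 (s = 1, t = 0) and r₁ = 206 = a·0 + b·1 (s = 0, t = 1); each new remainder r_{k+1} = r_{k-1} − q_k·r_k inherits s_{k+1} = s_{k-1} − q_k·s_k, t_{k+1} = t_{k-1} − q_k·t_k, so r_k = a·s_k + b·t_k at every step:
  q = 1: r = 10, s = 1 − 1·0 = 1, t = 0 − 1·1 = -1  (check: 216·1 + 206·(-1) = 10)
  q = 20: r = 6, s = 0 − 20·1 = -20, t = 1 − 20·(-1) = 21  (check: 216·(-20) + 206·21 = 6)
  q = 1: r = 4, s = 1 − 1·(-20) = 21, t = -1 − 1·21 = -22  (check: 216·21 + 206·(-22) = 4)
  q = 1: r = 2, s = -20 − 1·21 = -41, t = 21 − 1·(-22) = 43  (check: 216·(-41) + 206·43 = 2)
The row with r = 2 (the gcd) gives the Bezout coefficients s = -41, t = 43.
Result: 216 · (-41) + 206 · (43) = 2.

gcd(216, 206) = 2; s = -41, t = 43 (check: 216·(-41) + 206·43 = 2).


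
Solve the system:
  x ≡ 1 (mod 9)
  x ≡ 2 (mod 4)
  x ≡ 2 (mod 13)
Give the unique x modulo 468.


Moduli 9, 4, 13 are pairwise coprime; by CRT there is a unique solution modulo M = 9 · 4 · 13 = 468.
Solve pairwise, accumulating the modulus:
  Start with x ≡ 1 (mod 9).
  Combine with x ≡ 2 (mod 4): since gcd(9, 4) = 1, we get a unique residue mod 36.
    Write x = 1 + 9·t and substitute into x ≡ 2 (mod 4): 9·t ≡ 2 − 1 = 1 (mod 4).
    Reduce coefficients mod 4: 1·t ≡ 1 (mod 4).
    So t ≡ 1 (mod 4).
    Then x = 1 + 9·1 = 10, valid modulo lcm(9, 4) = 36: x ≡ 10 (mod 36).
  Combine with x ≡ 2 (mod 13): since gcd(36, 13) = 1, we get a unique residue mod 468.
    Write x = 10 + 36·t and substitute into x ≡ 2 (mod 13): 36·t ≡ 2 − 10 = -8 (mod 13).
    Reduce coefficients mod 13: 10·t ≡ 5 (mod 13).
    The inverse of 10 mod 13 is 4 (since 10·4 = 40 = 3·13 + 1), so t ≡ 4·5 = 20 ≡ 7 (mod 13).
    Then x = 10 + 36·7 = 262, valid modulo lcm(36, 13) = 468: x ≡ 262 (mod 468).
Verify: 262 mod 9 = 1 ✓, 262 mod 4 = 2 ✓, 262 mod 13 = 2 ✓.

x ≡ 262 (mod 468).


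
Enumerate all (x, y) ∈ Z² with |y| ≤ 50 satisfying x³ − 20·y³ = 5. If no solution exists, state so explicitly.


The equation is x³ - 20y³ = 5. For fixed y, x³ = 20·y³ + 5, so a solution requires the RHS to be a perfect cube.
Strategy: iterate y from -50 to 50, compute RHS = 20·y³ + 5, and check whether it is a (positive or negative) perfect cube.
Check small values of y:
  y = 0: RHS = 5 is not a perfect cube.
  y = 1: RHS = 25 is not a perfect cube.
  y = -1: RHS = -15 is not a perfect cube.
  y = 2: RHS = 165 is not a perfect cube.
  y = -2: RHS = -155 is not a perfect cube.
  y = 3: RHS = 545 is not a perfect cube.
  y = -3: RHS = -535 is not a perfect cube.
Continuing the search up to |y| = 50 finds no solutions either.
No (x, y) in the scanned range satisfies the equation.

No integer solutions with |y| ≤ 50.


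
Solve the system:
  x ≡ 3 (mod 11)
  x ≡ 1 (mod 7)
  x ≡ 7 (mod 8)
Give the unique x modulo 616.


Moduli 11, 7, 8 are pairwise coprime; by CRT there is a unique solution modulo M = 11 · 7 · 8 = 616.
Solve pairwise, accumulating the modulus:
  Start with x ≡ 3 (mod 11).
  Combine with x ≡ 1 (mod 7): since gcd(11, 7) = 1, we get a unique residue mod 77.
    Write x = 3 + 11·t and substitute into x ≡ 1 (mod 7): 11·t ≡ 1 − 3 = -2 (mod 7).
    Reduce coefficients mod 7: 4·t ≡ 5 (mod 7).
    The inverse of 4 mod 7 is 2 (since 4·2 = 8 = 1·7 + 1), so t ≡ 2·5 = 10 ≡ 3 (mod 7).
    Then x = 3 + 11·3 = 36, valid modulo lcm(11, 7) = 77: x ≡ 36 (mod 77).
  Combine with x ≡ 7 (mod 8): since gcd(77, 8) = 1, we get a unique residue mod 616.
    Write x = 36 + 77·t and substitute into x ≡ 7 (mod 8): 77·t ≡ 7 − 36 = -29 (mod 8).
    Reduce coefficients mod 8: 5·t ≡ 3 (mod 8).
    The inverse of 5 mod 8 is 5 (since 5·5 = 25 = 3·8 + 1), so t ≡ 5·3 = 15 ≡ 7 (mod 8).
    Then x = 36 + 77·7 = 575, valid modulo lcm(77, 8) = 616: x ≡ 575 (mod 616).
Verify: 575 mod 11 = 3 ✓, 575 mod 7 = 1 ✓, 575 mod 8 = 7 ✓.

x ≡ 575 (mod 616).


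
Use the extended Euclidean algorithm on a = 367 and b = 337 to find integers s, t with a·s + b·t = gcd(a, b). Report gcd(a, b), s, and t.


Euclidean algorithm on (367, 337) — divide until remainder is 0:
  367 = 1 · 337 + 30
  337 = 11 · 30 + 7
  30 = 4 · 7 + 2
  7 = 3 · 2 + 1
  2 = 2 · 1 + 0
gcd(367, 337) = 1.
Track Bezout coefficients alongside the remainders: start with r₀ = 367 = a·1 + b·0 (s = 1, t = 0) and r₁ = 337 = a·0 + b·1 (s = 0, t = 1); each new remainder r_{k+1} = r_{k-1} − q_k·r_k inherits s_{k+1} = s_{k-1} − q_k·s_k, t_{k+1} = t_{k-1} − q_k·t_k, so r_k = a·s_k + b·t_k at every step:
  q = 1: r = 30, s = 1 − 1·0 = 1, t = 0 − 1·1 = -1  (check: 367·1 + 337·(-1) = 30)
  q = 11: r = 7, s = 0 − 11·1 = -11, t = 1 − 11·(-1) = 12  (check: 367·(-11) + 337·12 = 7)
  q = 4: r = 2, s = 1 − 4·(-11) = 45, t = -1 − 4·12 = -49  (check: 367·45 + 337·(-49) = 2)
  q = 3: r = 1, s = -11 − 3·45 = -146, t = 12 − 3·(-49) = 159  (check: 367·(-146) + 337·159 = 1)
The row with r = 1 (the gcd) gives the Bezout coefficients s = -146, t = 159.
Result: 367 · (-146) + 337 · (159) = 1.

gcd(367, 337) = 1; s = -146, t = 159 (check: 367·(-146) + 337·159 = 1).


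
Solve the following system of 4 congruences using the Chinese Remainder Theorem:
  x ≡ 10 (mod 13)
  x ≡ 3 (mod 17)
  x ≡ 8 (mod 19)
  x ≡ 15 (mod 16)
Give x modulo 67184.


Product of moduli M = 13 · 17 · 19 · 16 = 67184.
Merge one congruence at a time:
  Start: x ≡ 10 (mod 13).
  Combine with x ≡ 3 (mod 17); new modulus lcm = 221.
    Write x = 10 + 13·t and substitute into x ≡ 3 (mod 17): 13·t ≡ 3 − 10 = -7 (mod 17).
    Reduce coefficients mod 17: 13·t ≡ 10 (mod 17).
    The inverse of 13 mod 17 is 4 (since 13·4 = 52 = 3·17 + 1), so t ≡ 4·10 = 40 ≡ 6 (mod 17).
    Then x = 10 + 13·6 = 88, valid modulo lcm(13, 17) = 221: x ≡ 88 (mod 221).
  Combine with x ≡ 8 (mod 19); new modulus lcm = 4199.
    Write x = 88 + 221·t and substitute into x ≡ 8 (mod 19): 221·t ≡ 8 − 88 = -80 (mod 19).
    Reduce coefficients mod 19: 12·t ≡ 15 (mod 19).
    The inverse of 12 mod 19 is 8 (since 12·8 = 96 = 5·19 + 1), so t ≡ 8·15 = 120 ≡ 6 (mod 19).
    Then x = 88 + 221·6 = 1414, valid modulo lcm(221, 19) = 4199: x ≡ 1414 (mod 4199).
  Combine with x ≡ 15 (mod 16); new modulus lcm = 67184.
    Write x = 1414 + 4199·t and substitute into x ≡ 15 (mod 16): 4199·t ≡ 15 − 1414 = -1399 (mod 16).
    Reduce coefficients mod 16: 7·t ≡ 9 (mod 16).
    The inverse of 7 mod 16 is 7 (since 7·7 = 49 = 3·16 + 1), so t ≡ 7·9 = 63 ≡ 15 (mod 16).
    Then x = 1414 + 4199·15 = 64399, valid modulo lcm(4199, 16) = 67184: x ≡ 64399 (mod 67184).
Verify against each original: 64399 mod 13 = 10, 64399 mod 17 = 3, 64399 mod 19 = 8, 64399 mod 16 = 15.

x ≡ 64399 (mod 67184).


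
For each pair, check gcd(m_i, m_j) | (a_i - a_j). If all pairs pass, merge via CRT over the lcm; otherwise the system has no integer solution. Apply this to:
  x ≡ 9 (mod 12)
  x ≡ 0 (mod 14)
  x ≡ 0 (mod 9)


Moduli 12, 14, 9 are not pairwise coprime, so CRT works modulo lcm(m_i) when all pairwise compatibility conditions hold.
Pairwise compatibility: gcd(m_i, m_j) must divide a_i - a_j for every pair.
Merge one congruence at a time:
  Start: x ≡ 9 (mod 12).
  Combine with x ≡ 0 (mod 14): gcd(12, 14) = 2, and 0 - 9 = -9 is NOT divisible by 2.
    ⇒ system is inconsistent (no integer solution).

No solution (the system is inconsistent).


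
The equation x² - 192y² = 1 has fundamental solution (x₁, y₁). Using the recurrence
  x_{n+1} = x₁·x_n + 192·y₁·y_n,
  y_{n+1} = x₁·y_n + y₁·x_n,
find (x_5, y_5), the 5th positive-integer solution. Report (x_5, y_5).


Step 1: Find the fundamental solution (x₁, y₁) of x² - 192y² = 1.
  Expand √192 as a continued fraction. a₀ = ⌊√192⌋ = 13; iterate m_{k+1} = d_k·a_k − m_k, d_{k+1} = (192 − m_{k+1}²)/d_k, a_{k+1} = ⌊(a₀ + m_{k+1})/d_{k+1}⌋ (starting m₀ = 0, d₀ = 1), with convergents p_k = a_k·p_{k-1} + p_{k-2}, q_k = a_k·q_{k-1} + q_{k-2} (p₋₁ = 1, q₋₁ = 0):
  k = 0: a₀ = 13; p₀/q₀ = 13/1; p₀² − 192·q₀² = 169 − 192 = -23.
  k = 1: m = 13, d = 23, a = ⌊(13 + 13)/23⌋ = 1; p/q = (1·13 + 1)/(1·1 + 0) = 14/1; p² − 192·q² = 196 − 192 = 4.
  k = 2: m = 10, d = 4, a = ⌊(13 + 10)/4⌋ = 5; p/q = (5·14 + 13)/(5·1 + 1) = 83/6; p² − 192·q² = 6889 − 6912 = -23.
  k = 3: m = 10, d = 23, a = ⌊(13 + 10)/23⌋ = 1; p/q = (1·83 + 14)/(1·6 + 1) = 97/7; p² − 192·q² = 9409 − 9408 = 1.
  The first convergent with p² − 192·q² = 1 gives the fundamental solution (x₁, y₁) = (97, 7).
Step 2: Apply the recurrence (x_{n+1}, y_{n+1}) = (x₁x_n + 192y₁y_n, x₁y_n + y₁x_n) repeatedly.
  From (x_1, y_1) = (97, 7): x_2 = 97·97 + 192·7·7 = 18817; y_2 = 97·7 + 7·97 = 1358.
  From (x_2, y_2) = (18817, 1358): x_3 = 97·18817 + 192·7·1358 = 3650401; y_3 = 97·1358 + 7·18817 = 263445.
  From (x_3, y_3) = (3650401, 263445): x_4 = 97·3650401 + 192·7·263445 = 708158977; y_4 = 97·263445 + 7·3650401 = 51106972.
  From (x_4, y_4) = (708158977, 51106972): x_5 = 97·708158977 + 192·7·51106972 = 137379191137; y_5 = 97·51106972 + 7·708158977 = 9914489123.
Step 3: Verify x_5² - 192·y_5² = 18873042157456379352769 - 18873042157456379352768 = 1 (should be 1). ✓

(x_1, y_1) = (97, 7); (x_5, y_5) = (137379191137, 9914489123).
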